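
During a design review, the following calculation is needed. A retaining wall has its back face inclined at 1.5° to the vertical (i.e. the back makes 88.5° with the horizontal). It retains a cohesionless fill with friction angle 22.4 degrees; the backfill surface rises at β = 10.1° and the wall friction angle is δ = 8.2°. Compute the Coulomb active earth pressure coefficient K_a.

0.498

K_a = sin²(α+φ) / [sin²α · sin(α−δ) · (1 + √{sin(φ+δ)sin(φ−β) / (sin(α−δ)sin(α+β))})²].
With α = 88.5°, φ = 22.4°, δ = 8.2°, β = 10.1°: K_a = 0.4982.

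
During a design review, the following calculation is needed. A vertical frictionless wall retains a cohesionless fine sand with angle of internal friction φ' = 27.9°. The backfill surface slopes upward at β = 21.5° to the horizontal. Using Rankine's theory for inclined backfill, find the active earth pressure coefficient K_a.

K_a = cos β · (cos β − √(cos²β − cos²φ)) / (cos β + √(cos²β − cos²φ)).
cos β = 0.9304, cos φ = 0.8838, √(cos²β − cos²φ) = 0.2909.
K_a = 0.9304 × (0.9304 − 0.2909)/(0.9304 + 0.2909) = 0.4872.

0.487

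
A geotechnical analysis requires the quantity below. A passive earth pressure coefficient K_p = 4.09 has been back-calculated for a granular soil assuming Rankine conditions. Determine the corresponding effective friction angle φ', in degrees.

K_p = (1+sin φ)/(1−sin φ) ⇒ sin φ = (K_p − 1)/(K_p + 1) = 0.6071.
φ = arcsin(0.6071) = 37.38°.

37.4°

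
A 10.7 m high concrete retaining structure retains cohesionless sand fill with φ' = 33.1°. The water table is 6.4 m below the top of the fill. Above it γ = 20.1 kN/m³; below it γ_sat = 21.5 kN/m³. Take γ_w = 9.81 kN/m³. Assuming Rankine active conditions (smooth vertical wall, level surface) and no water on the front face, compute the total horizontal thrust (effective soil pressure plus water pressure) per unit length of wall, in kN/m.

K_a = tan²(45° − φ/2) = 0.2936.
γ' = 21.5 − 9.81 = 11.69 kN/m³. Depth below WT = 4.3 m.
σ'_h at WT = K_a γ d_w = 37.77 kPa; at base = 37.77 + K_a γ' × 4.3 = 52.52 kPa.
P₁ (0–6.4 m) = ½×37.77×6.4 = 120.8. P₂ (6.4–10.7 m) = ½(37.77+52.52)×4.3 = 194.1.
P_w = ½ γ_w h₂² = 0.5×9.81×4.3² = 90.69. Total = 120.8+194.1+90.69 = 405.7 kN/m.

406 kN/m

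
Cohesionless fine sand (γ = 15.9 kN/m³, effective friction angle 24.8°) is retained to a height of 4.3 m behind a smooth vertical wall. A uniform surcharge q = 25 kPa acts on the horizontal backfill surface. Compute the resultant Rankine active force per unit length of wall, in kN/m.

104 kN/m

K_a = tan²(45° − φ/2) = 0.4090.
Soil triangle: ½ K_a γ H² = 0.5×0.4090×15.9×4.3² = 60.12 kN/m.
Surcharge rectangle: K_a q H = 0.4090×25×4.3 = 43.97 kN/m.
Total = 60.12 + 43.97 = 104.1 kN/m.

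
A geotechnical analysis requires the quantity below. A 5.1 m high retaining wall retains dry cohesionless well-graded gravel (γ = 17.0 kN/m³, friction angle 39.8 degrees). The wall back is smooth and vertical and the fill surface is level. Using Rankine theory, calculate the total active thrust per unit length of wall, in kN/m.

48.5 kN/m

K_a = tan²(45° − φ/2) = 0.2194.
P_a = ½ K_a γ H² = 0.5 × 0.2194 × 17.0 × 5.1² = 48.51 kN/m.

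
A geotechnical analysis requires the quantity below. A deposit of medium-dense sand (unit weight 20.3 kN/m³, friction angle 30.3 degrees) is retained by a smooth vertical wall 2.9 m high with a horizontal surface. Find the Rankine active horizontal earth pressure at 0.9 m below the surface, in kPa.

K_a = (1 − sin φ)/(1 + sin φ) = 0.3293.
σ_h = K_a γ z = 0.3293 × 20.3 × 0.9 = 6.017 kPa.

6.02 kPa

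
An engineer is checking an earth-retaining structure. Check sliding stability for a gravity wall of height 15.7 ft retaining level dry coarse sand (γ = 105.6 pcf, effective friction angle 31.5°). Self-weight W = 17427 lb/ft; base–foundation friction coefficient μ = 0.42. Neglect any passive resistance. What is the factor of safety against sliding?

K_a = tan²(45° − 31.5°/2) = 0.3136.
P_a = ½K_aγH² = 0.5×0.3136×105.6×15.7² = 4082 lb/ft, acting at H/3 = 5.233 ft above the base.
FS_sliding = μW / P_a = 0.42×17427 / 4082 = 1.793.

1.79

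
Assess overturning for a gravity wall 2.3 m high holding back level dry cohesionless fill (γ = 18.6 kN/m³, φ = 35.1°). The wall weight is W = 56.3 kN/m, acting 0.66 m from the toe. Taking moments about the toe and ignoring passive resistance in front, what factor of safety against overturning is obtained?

3.65

K_a = tan²(45° − 35.1°/2) = 0.2698.
P_a = ½K_aγH² = 0.5×0.2698×18.6×2.3² = 13.28 kN/m, acting at H/3 = 0.7667 m above the base.
Overturning moment M_o = P_a × H/3 = 13.28 × 0.7667 = 10.18.
Resisting moment M_r = W × 0.66 = 56.3 × 0.66 = 37.16.
FS_overturning = M_r/M_o = 37.16/10.18 = 3.651.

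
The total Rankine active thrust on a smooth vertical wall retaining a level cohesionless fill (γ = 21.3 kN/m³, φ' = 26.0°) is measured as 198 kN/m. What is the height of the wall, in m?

6.90 m

K_a = 0.3905. P_a = ½ K_a γ H² ⇒ H = √(2P_a/(K_a γ)).
H = √(2×198/(0.3905×21.3)) = 6.900 m.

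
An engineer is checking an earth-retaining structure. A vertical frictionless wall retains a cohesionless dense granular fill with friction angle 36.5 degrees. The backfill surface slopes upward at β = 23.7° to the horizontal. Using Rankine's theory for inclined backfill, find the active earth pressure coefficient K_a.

0.323

K_a = cos β · (cos β − √(cos²β − cos²φ)) / (cos β + √(cos²β − cos²φ)).
cos β = 0.9157, cos φ = 0.8039, √(cos²β − cos²φ) = 0.4385.
K_a = 0.9157 × (0.9157 − 0.4385)/(0.9157 + 0.4385) = 0.3227.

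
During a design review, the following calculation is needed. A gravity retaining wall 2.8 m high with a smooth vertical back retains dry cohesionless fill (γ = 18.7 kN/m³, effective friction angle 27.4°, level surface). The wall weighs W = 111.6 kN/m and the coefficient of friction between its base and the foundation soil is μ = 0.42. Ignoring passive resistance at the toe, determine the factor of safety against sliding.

1.73

K_a = tan²(45° − 27.4°/2) = 0.3697.
P_a = ½K_aγH² = 0.5×0.3697×18.7×2.8² = 27.10 kN/m, acting at H/3 = 0.9333 m above the base.
FS_sliding = μW / P_a = 0.42×111.6 / 27.10 = 1.730.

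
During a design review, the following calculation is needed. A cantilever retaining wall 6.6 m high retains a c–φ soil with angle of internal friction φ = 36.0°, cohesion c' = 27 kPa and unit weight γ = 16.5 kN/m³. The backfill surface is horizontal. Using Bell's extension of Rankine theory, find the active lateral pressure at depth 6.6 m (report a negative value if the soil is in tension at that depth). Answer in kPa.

K_a = (1 − sin φ)/(1 + sin φ) = 0.2596.
σ_a = K_a γ z − 2c√K_a = 0.2596×16.5×6.6 − 2×27×0.5095 = 0.7578 kPa.

0.758 kPa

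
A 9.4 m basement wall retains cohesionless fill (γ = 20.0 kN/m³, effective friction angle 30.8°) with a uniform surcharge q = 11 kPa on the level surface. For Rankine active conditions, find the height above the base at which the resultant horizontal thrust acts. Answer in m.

K_a = 0.3227.
Triangular part P₁ = ½K_aγH² = 285.1 at H/3 = 3.133 m; rectangular part P₂ = K_a q H = 33.37 at H/2 = 4.700 m.
ȳ = (P₁·3.133 + P₂·4.700)/(P₁+P₂) = 3.297 m.

3.30 m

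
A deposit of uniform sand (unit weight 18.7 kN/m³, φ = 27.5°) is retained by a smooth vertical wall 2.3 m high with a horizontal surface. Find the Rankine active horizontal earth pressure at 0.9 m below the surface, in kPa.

6.20 kPa

K_a = (1 − sin φ)/(1 + sin φ) = 0.3682.
σ_h = K_a γ z = 0.3682 × 18.7 × 0.9 = 6.197 kPa.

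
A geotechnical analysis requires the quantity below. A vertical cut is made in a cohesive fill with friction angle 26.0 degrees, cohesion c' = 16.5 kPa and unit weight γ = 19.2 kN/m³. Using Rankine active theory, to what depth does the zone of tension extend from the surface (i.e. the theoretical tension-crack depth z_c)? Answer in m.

K_a = tan²(45° − 26.0°/2) = 0.3905; √K_a = 0.6249.
The active pressure is zero where K_a γ z = 2c√K_a, so z_c = 2c/(γ√K_a) = 2×16.5/(19.2×0.6249) = 2.751 m.

2.75 m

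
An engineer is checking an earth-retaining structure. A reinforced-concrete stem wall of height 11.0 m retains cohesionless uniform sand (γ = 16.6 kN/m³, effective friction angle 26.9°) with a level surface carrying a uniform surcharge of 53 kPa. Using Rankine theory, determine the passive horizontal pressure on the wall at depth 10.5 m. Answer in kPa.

K_p = (1 + sin φ)/(1 − sin φ) = 2.653.
σ_v = γz + q = 16.6 × 10.5 + 53 = 227.3 kPa.
σ_h = K_p σ_v = 2.653 × 227.3 = 602.9 kPa.

603 kPa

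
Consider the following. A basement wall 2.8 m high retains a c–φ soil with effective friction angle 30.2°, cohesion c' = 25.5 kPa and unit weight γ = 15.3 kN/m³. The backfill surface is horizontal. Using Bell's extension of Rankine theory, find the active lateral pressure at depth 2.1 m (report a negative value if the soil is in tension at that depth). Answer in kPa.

-18.7 kPa

K_a = (1 − sin φ)/(1 + sin φ) = 0.3307.
σ_a = K_a γ z − 2c√K_a = 0.3307×15.3×2.1 − 2×25.5×0.5750 = -18.70 kPa.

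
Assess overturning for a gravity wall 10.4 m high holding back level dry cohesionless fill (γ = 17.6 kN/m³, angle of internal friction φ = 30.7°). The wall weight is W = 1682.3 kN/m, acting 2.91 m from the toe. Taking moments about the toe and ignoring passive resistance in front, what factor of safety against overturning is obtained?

K_a = tan²(45° − 30.7°/2) = 0.3240.
P_a = ½K_aγH² = 0.5×0.3240×17.6×10.4² = 308.4 kN/m, acting at H/3 = 3.467 m above the base.
Overturning moment M_o = P_a × H/3 = 308.4 × 3.467 = 1069.
Resisting moment M_r = W × 2.91 = 1682.3 × 2.91 = 4895.
FS_overturning = M_r/M_o = 4895/1069 = 4.579.

4.58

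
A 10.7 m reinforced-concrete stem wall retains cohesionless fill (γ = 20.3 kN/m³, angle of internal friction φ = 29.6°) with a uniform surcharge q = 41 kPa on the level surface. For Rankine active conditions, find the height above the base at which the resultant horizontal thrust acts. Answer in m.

4.06 m

K_a = 0.3387.
Triangular part P₁ = ½K_aγH² = 393.6 at H/3 = 3.567 m; rectangular part P₂ = K_a q H = 148.6 at H/2 = 5.350 m.
ȳ = (P₁·3.567 + P₂·5.350)/(P₁+P₂) = 4.055 m.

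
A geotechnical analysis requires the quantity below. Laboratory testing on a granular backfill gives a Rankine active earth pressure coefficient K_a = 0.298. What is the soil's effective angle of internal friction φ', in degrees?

K_a = tan²(45° − φ/2) ⇒ 45° − φ/2 = arctan(√0.298) = 28.63°.
φ = 2(45° − 28.63°) = 32.74°.

32.7°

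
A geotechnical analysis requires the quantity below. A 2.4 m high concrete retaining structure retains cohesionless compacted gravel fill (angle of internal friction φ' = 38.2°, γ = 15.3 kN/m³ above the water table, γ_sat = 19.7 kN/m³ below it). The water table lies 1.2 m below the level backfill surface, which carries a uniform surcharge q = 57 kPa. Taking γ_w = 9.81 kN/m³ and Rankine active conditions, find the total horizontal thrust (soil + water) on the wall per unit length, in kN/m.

K_a = tan²(45° − φ/2) = 0.2358.
γ' = 19.7 − 9.81 = 9.890 kN/m³. h₂ = H − d_w = 1.2 m.
σ'_h: at surface K_a·q = 13.44; at WT K_a(q+γd_w) = 17.77; at base K_a(q+γd_w+γ'h₂) = 20.57 kPa.
P₁ = ½(13.44+17.77)×1.2 = 18.72; P₂ = ½(17.77+20.57)×1.2 = 23.00; P_w = ½γ_w h₂² = 7.063.
Total = 18.72+23.00+7.063 = 48.79 kN/m.

48.8 kN/m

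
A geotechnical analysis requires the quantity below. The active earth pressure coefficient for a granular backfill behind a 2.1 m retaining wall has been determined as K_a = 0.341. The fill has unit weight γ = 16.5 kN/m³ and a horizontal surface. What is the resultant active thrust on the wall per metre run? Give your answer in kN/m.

P = ½ K_a γ H² = 0.5 × 0.341 × 16.5 × 2.1² = 12.41 kN/m.

12.4 kN/m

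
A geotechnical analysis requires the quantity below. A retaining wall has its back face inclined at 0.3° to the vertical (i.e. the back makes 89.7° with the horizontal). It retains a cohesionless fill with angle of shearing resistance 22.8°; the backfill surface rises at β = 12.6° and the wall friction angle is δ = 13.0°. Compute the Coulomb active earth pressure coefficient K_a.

0.496

K_a = sin²(α+φ) / [sin²α · sin(α−δ) · (1 + √{sin(φ+δ)sin(φ−β) / (sin(α−δ)sin(α+β))})²].
With α = 89.7°, φ = 22.8°, δ = 13.0°, β = 12.6°: K_a = 0.4958.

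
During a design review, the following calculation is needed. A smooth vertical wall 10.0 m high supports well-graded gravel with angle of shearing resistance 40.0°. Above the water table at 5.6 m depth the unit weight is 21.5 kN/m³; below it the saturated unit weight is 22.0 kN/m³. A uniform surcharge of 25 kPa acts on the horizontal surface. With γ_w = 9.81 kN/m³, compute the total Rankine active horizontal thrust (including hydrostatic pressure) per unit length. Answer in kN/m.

363 kN/m

K_a = tan²(45° − φ/2) = 0.2174.
γ' = 22.0 − 9.81 = 12.19 kN/m³. h₂ = H − d_w = 4.4 m.
σ'_h: at surface K_a·q = 5.436; at WT K_a(q+γd_w) = 31.62; at base K_a(q+γd_w+γ'h₂) = 43.28 kPa.
P₁ = ½(5.436+31.62)×5.6 = 103.7; P₂ = ½(31.62+43.28)×4.4 = 164.8; P_w = ½γ_w h₂² = 94.96.
Total = 103.7+164.8+94.96 = 363.5 kN/m.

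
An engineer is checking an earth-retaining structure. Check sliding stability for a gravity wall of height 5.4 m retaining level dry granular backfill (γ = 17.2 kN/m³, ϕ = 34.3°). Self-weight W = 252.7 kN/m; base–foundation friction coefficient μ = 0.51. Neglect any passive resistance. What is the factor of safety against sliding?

K_a = tan²(45° − 34.3°/2) = 0.2792.
P_a = ½K_aγH² = 0.5×0.2792×17.2×5.4² = 70.01 kN/m, acting at H/3 = 1.800 m above the base.
FS_sliding = μW / P_a = 0.51×252.7 / 70.01 = 1.841.

1.84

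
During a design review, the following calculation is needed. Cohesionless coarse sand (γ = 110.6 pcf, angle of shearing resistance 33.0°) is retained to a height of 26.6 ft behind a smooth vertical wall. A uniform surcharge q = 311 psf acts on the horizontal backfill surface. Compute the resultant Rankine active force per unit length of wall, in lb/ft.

14000 lb/ft

K_a = tan²(45° − φ/2) = 0.2948.
Soil triangle: ½ K_a γ H² = 0.5×0.2948×110.6×26.6² = 11530 lb/ft.
Surcharge rectangle: K_a q H = 0.2948×311×26.6 = 2439 lb/ft.
Total = 11530 + 2439 = 13970 lb/ft.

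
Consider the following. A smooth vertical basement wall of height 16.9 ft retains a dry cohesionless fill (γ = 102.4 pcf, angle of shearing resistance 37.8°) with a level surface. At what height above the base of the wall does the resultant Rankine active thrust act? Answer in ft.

5.63 ft

K_a = 0.2400.
The pressure distribution is triangular, so the resultant acts at H/3 above the base = 16.9/3 = 5.633 ft.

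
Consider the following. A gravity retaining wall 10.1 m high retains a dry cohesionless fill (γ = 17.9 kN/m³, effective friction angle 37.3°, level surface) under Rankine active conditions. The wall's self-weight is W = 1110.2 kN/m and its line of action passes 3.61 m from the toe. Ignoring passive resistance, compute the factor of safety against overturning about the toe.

K_a = tan²(45° − 37.3°/2) = 0.2453.
P_a = ½K_aγH² = 0.5×0.2453×17.9×10.1² = 224.0 kN/m, acting at H/3 = 3.367 m above the base.
Overturning moment M_o = P_a × H/3 = 224.0 × 3.367 = 754.1.
Resisting moment M_r = W × 3.61 = 1110.2 × 3.61 = 4008.
FS_overturning = M_r/M_o = 4008/754.1 = 5.315.

5.31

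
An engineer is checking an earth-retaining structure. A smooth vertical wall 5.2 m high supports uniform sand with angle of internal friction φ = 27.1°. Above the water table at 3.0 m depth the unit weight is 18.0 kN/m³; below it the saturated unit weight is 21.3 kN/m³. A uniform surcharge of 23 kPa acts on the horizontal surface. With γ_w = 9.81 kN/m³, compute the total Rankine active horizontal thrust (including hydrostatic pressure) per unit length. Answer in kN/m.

K_a = tan²(45° − φ/2) = 0.3741.
γ' = 21.3 − 9.81 = 11.49 kN/m³. h₂ = H − d_w = 2.2 m.
σ'_h: at surface K_a·q = 8.603; at WT K_a(q+γd_w) = 28.80; at base K_a(q+γd_w+γ'h₂) = 38.26 kPa.
P₁ = ½(8.603+28.80)×3.0 = 56.11; P₂ = ½(28.80+38.26)×2.2 = 73.77; P_w = ½γ_w h₂² = 23.74.
Total = 56.11+73.77+23.74 = 153.6 kN/m.

154 kN/m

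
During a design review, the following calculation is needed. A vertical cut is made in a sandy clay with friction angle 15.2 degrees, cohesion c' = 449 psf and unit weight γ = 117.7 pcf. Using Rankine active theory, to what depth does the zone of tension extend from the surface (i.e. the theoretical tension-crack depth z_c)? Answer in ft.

K_a = tan²(45° − 15.2°/2) = 0.5845; √K_a = 0.7646.
The active pressure is zero where K_a γ z = 2c√K_a, so z_c = 2c/(γ√K_a) = 2×449/(117.7×0.7646) = 9.979 ft.

9.98 ft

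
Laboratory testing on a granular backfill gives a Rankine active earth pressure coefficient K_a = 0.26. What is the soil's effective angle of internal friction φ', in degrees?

K_a = tan²(45° − φ/2) ⇒ 45° − φ/2 = arctan(√0.26) = 27.02°.
φ = 2(45° − 27.02°) = 35.97°.

36.0°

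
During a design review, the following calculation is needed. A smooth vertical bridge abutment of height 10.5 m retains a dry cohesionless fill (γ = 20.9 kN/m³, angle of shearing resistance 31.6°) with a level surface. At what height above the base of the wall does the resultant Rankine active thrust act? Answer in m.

3.50 m

K_a = 0.3123.
The pressure distribution is triangular, so the resultant acts at H/3 above the base = 10.5/3 = 3.500 m.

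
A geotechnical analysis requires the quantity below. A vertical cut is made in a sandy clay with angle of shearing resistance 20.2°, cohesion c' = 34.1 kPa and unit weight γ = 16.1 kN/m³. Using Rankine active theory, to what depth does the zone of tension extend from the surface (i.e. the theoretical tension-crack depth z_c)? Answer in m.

6.07 m

K_a = tan²(45° − 20.2°/2) = 0.4867; √K_a = 0.6976.
The active pressure is zero where K_a γ z = 2c√K_a, so z_c = 2c/(γ√K_a) = 2×34.1/(16.1×0.6976) = 6.072 m.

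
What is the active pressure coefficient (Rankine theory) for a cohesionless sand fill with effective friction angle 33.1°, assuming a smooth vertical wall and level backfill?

0.294

K_a = tan²(45° − φ/2) = tan²(28.45°) = 0.2936.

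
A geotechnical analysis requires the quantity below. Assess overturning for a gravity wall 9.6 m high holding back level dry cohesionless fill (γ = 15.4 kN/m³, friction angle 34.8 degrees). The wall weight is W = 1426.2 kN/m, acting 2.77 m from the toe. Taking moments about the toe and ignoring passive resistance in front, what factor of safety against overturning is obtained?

K_a = tan²(45° − 34.8°/2) = 0.2733.
P_a = ½K_aγH² = 0.5×0.2733×15.4×9.6² = 193.9 kN/m, acting at H/3 = 3.200 m above the base.
Overturning moment M_o = P_a × H/3 = 193.9 × 3.200 = 620.6.
Resisting moment M_r = W × 2.77 = 1426.2 × 2.77 = 3951.
FS_overturning = M_r/M_o = 3951/620.6 = 6.365.

6.37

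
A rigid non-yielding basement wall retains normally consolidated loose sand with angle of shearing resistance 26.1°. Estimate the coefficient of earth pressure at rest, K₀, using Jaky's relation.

0.560

K₀ = 1 − sin φ' = 1 − sin 26.1° = 0.5601.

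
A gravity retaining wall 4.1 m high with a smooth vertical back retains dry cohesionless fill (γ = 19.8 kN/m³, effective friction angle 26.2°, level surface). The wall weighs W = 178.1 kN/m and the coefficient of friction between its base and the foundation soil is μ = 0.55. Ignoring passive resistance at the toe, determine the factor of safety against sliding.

K_a = tan²(45° − 26.2°/2) = 0.3874.
P_a = ½K_aγH² = 0.5×0.3874×19.8×4.1² = 64.48 kN/m, acting at H/3 = 1.367 m above the base.
FS_sliding = μW / P_a = 0.55×178.1 / 64.48 = 1.519.

1.52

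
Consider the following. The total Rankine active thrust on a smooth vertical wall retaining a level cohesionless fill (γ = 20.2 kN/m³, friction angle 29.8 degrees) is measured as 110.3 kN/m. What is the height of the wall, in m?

K_a = 0.3360. P_a = ½ K_a γ H² ⇒ H = √(2P_a/(K_a γ)).
H = √(2×110.3/(0.3360×20.2)) = 5.701 m.

5.70 m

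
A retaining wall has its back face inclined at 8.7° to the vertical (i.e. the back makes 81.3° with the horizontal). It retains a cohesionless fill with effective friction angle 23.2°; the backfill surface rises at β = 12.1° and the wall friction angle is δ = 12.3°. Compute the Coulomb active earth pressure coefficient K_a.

K_a = sin²(α+φ) / [sin²α · sin(α−δ) · (1 + √{sin(φ+δ)sin(φ−β) / (sin(α−δ)sin(α+β))})²].
With α = 81.3°, φ = 23.2°, δ = 12.3°, β = 12.1°: K_a = 0.5668.

0.567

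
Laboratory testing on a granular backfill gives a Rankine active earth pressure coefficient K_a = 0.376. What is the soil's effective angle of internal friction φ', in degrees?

27.0°

K_a = tan²(45° − φ/2) ⇒ 45° − φ/2 = arctan(√0.376) = 31.52°.
φ = 2(45° − 31.52°) = 26.97°.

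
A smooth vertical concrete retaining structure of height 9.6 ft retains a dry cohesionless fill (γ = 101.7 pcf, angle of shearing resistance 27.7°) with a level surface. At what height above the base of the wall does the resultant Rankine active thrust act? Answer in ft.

3.20 ft

K_a = 0.3653.
The pressure distribution is triangular, so the resultant acts at H/3 above the base = 9.6/3 = 3.200 ft.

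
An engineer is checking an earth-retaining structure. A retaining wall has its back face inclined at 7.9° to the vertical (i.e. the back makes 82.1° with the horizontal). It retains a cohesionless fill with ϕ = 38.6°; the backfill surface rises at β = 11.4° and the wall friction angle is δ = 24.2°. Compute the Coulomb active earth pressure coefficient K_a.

K_a = sin²(α+φ) / [sin²α · sin(α−δ) · (1 + √{sin(φ+δ)sin(φ−β) / (sin(α−δ)sin(α+β))})²].
With α = 82.1°, φ = 38.6°, δ = 24.2°, β = 11.4°: K_a = 0.3102.

0.310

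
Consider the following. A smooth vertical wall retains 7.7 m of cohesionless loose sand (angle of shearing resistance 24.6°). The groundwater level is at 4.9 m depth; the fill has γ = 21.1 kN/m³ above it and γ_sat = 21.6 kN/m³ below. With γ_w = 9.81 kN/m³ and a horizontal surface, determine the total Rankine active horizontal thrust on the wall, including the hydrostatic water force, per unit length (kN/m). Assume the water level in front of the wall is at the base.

K_a = tan²(45° − φ/2) = 0.4121.
γ' = 21.6 − 9.81 = 11.79 kN/m³. Depth below WT = 2.8 m.
σ'_h at WT = K_a γ d_w = 42.61 kPa; at base = 42.61 + K_a γ' × 2.8 = 56.22 kPa.
P₁ (0–4.9 m) = ½×42.61×4.9 = 104.4. P₂ (4.9–7.7 m) = ½(42.61+56.22)×2.8 = 138.4.
P_w = ½ γ_w h₂² = 0.5×9.81×2.8² = 38.46. Total = 104.4+138.4+38.46 = 281.2 kN/m.

281 kN/m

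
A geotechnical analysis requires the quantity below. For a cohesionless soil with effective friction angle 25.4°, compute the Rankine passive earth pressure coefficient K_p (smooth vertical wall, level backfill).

K_p = (1 + sin φ)/(1 − sin φ) = tan²(45° + 25.4°/2) = 2.502.

2.50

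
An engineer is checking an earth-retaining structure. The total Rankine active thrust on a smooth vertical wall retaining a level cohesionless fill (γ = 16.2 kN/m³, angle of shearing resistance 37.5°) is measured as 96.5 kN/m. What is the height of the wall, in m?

K_a = 0.2432. P_a = ½ K_a γ H² ⇒ H = √(2P_a/(K_a γ)).
H = √(2×96.5/(0.2432×16.2)) = 6.999 m.

7.00 m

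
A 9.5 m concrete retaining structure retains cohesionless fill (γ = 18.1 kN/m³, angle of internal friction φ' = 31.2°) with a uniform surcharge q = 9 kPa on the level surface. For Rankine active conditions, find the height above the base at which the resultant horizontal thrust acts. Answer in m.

K_a = 0.3175.
Triangular part P₁ = ½K_aγH² = 259.3 at H/3 = 3.167 m; rectangular part P₂ = K_a q H = 27.15 at H/2 = 4.750 m.
ȳ = (P₁·3.167 + P₂·4.750)/(P₁+P₂) = 3.317 m.

3.32 m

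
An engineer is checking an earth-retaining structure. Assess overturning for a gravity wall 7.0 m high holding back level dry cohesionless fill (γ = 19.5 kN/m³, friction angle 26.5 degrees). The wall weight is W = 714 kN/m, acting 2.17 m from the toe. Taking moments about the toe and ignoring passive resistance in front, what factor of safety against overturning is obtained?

K_a = tan²(45° − 26.5°/2) = 0.3829.
P_a = ½K_aγH² = 0.5×0.3829×19.5×7.0² = 182.9 kN/m, acting at H/3 = 2.333 m above the base.
Overturning moment M_o = P_a × H/3 = 182.9 × 2.333 = 426.9.
Resisting moment M_r = W × 2.17 = 714 × 2.17 = 1549.
FS_overturning = M_r/M_o = 1549/426.9 = 3.630.

3.63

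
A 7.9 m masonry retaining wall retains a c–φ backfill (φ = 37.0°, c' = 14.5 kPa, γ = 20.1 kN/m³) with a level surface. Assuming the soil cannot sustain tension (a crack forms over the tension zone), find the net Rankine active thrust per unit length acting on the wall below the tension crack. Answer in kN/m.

K_a = 0.2486; √K_a = 0.4986.
Tension-crack depth z_c = 2c/(γ√K_a) = 2×14.5/(20.1×0.4986) = 2.894 m.
σ_a at base = K_a γ H − 2c√K_a = 0.2486×20.1×7.9 − 2×14.5×0.4986 = 25.01 kPa.
P_a = ½ × 25.01 × (H − z_c) = 0.5×25.01×5.006 = 62.61 kN/m.

62.6 kN/m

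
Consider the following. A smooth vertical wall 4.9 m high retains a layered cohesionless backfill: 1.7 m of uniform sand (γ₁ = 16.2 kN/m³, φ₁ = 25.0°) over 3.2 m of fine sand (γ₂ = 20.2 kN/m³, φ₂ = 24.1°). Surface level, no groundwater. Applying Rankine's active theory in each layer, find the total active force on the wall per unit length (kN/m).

K_a1 = tan²(45°−25.0°/2) = 0.4059; K_a2 = tan²(45°−24.1°/2) = 0.4201.
Layer 1: σ at base = K_a1 γ₁ h₁ = 11.18 kPa; P₁ = ½×11.18×1.7 = 9.501.
Layer 2: σ_v at top = γ₁h₁ = 27.54; σ_h top = K_a2×27.54 = 11.57; σ_h base = K_a2×(27.54+20.2×3.2) = 38.73.
P₂ = ½(11.57+38.73)×3.2 = 80.48. Total P_a = 9.501+80.48 = 89.98 kN/m.

90.0 kN/m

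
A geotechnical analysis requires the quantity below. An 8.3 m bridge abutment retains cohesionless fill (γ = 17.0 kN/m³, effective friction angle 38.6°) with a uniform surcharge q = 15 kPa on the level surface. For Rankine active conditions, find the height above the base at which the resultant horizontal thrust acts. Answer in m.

K_a = 0.2316.
Triangular part P₁ = ½K_aγH² = 135.6 at H/3 = 2.767 m; rectangular part P₂ = K_a q H = 28.84 at H/2 = 4.150 m.
ȳ = (P₁·2.767 + P₂·4.150)/(P₁+P₂) = 3.009 m.

3.01 m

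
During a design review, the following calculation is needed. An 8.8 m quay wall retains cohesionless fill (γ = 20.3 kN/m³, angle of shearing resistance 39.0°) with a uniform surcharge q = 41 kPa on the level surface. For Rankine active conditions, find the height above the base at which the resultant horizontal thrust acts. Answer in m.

K_a = 0.2275.
Triangular part P₁ = ½K_aγH² = 178.8 at H/3 = 2.933 m; rectangular part P₂ = K_a q H = 82.08 at H/2 = 4.400 m.
ȳ = (P₁·2.933 + P₂·4.400)/(P₁+P₂) = 3.395 m.

3.39 m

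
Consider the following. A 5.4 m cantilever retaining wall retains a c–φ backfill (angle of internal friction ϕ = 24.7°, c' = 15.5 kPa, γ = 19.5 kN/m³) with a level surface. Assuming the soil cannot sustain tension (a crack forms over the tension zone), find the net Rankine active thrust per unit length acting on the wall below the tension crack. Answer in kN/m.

34.1 kN/m

K_a = 0.4106; √K_a = 0.6408.
Tension-crack depth z_c = 2c/(γ√K_a) = 2×15.5/(19.5×0.6408) = 2.481 m.
σ_a at base = K_a γ H − 2c√K_a = 0.4106×19.5×5.4 − 2×15.5×0.6408 = 23.37 kPa.
P_a = ½ × 23.37 × (H − z_c) = 0.5×23.37×2.919 = 34.11 kN/m.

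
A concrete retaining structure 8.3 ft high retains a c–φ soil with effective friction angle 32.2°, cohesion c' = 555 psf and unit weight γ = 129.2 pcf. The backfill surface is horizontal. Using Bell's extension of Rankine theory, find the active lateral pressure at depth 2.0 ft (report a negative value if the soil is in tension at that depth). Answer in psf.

-534 psf

K_a = (1 − sin φ)/(1 + sin φ) = 0.3047.
σ_a = K_a γ z − 2c√K_a = 0.3047×129.2×2.0 − 2×555×0.5520 = -534.0 psf.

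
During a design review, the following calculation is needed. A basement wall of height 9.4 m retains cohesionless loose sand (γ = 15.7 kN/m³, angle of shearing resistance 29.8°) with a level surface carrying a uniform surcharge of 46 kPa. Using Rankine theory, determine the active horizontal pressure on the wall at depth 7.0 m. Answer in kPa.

K_a = (1 − sin φ)/(1 + sin φ) = 0.3360.
σ_v = γz + q = 15.7 × 7.0 + 46 = 155.9 kPa.
σ_h = K_a σ_v = 0.3360 × 155.9 = 52.39 kPa.

52.4 kPa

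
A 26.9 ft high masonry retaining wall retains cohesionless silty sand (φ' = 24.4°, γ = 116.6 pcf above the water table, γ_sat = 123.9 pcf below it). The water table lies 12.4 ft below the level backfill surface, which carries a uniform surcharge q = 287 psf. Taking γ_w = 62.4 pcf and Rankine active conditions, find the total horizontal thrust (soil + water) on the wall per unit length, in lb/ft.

K_a = tan²(45° − φ/2) = 0.4153.
γ' = 123.9 − 62.4 = 61.50 pcf. h₂ = H − d_w = 14.5 ft.
σ'_h: at surface K_a·q = 119.2; at WT K_a(q+γd_w) = 719.7; at base K_a(q+γd_w+γ'h₂) = 1090 psf.
P₁ = ½(119.2+719.7)×12.4 = 5201; P₂ = ½(719.7+1090)×14.5 = 13120; P_w = ½γ_w h₂² = 6560.
Total = 5201+13120+6560 = 24880 lb/ft.

24900 lb/ft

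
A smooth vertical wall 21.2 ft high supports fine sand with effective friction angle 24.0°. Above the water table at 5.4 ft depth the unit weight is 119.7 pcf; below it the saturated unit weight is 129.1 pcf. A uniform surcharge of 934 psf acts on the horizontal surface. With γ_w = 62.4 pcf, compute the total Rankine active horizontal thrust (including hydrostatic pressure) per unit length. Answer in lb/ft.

K_a = tan²(45° − φ/2) = 0.4217.
γ' = 129.1 − 62.4 = 66.70 pcf. h₂ = H − d_w = 15.8 ft.
σ'_h: at surface K_a·q = 393.9; at WT K_a(q+γd_w) = 666.5; at base K_a(q+γd_w+γ'h₂) = 1111 psf.
P₁ = ½(393.9+666.5)×5.4 = 2863; P₂ = ½(666.5+1111)×15.8 = 14040; P_w = ½γ_w h₂² = 7789.
Total = 2863+14040+7789 = 24690 lb/ft.

24700 lb/ft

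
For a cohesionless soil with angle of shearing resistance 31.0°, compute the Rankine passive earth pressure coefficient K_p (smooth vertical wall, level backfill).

K_p = (1 + sin φ)/(1 − sin φ) = tan²(45° + 31.0°/2) = 3.124.

3.12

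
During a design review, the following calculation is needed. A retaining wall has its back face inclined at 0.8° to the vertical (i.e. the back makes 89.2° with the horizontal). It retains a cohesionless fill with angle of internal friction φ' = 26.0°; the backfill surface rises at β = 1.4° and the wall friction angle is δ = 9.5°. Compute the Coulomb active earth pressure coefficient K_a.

K_a = sin²(α+φ) / [sin²α · sin(α−δ) · (1 + √{sin(φ+δ)sin(φ−β) / (sin(α−δ)sin(α+β))})²].
With α = 89.2°, φ = 26.0°, δ = 9.5°, β = 1.4°: K_a = 0.3720.

0.372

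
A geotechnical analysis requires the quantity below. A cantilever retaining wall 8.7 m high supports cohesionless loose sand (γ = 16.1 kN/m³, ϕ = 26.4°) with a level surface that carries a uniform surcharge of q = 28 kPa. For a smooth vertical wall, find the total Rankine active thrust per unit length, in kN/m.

328 kN/m

K_a = tan²(45° − φ/2) = 0.3844.
Soil triangle: ½ K_a γ H² = 0.5×0.3844×16.1×8.7² = 234.2 kN/m.
Surcharge rectangle: K_a q H = 0.3844×28×8.7 = 93.65 kN/m.
Total = 234.2 + 93.65 = 327.9 kN/m.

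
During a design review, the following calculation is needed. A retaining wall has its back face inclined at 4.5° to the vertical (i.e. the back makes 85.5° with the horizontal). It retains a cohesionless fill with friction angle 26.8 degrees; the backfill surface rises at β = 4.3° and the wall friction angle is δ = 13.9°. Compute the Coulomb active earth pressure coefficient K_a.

0.397

K_a = sin²(α+φ) / [sin²α · sin(α−δ) · (1 + √{sin(φ+δ)sin(φ−β) / (sin(α−δ)sin(α+β))})²].
With α = 85.5°, φ = 26.8°, δ = 13.9°, β = 4.3°: K_a = 0.3966.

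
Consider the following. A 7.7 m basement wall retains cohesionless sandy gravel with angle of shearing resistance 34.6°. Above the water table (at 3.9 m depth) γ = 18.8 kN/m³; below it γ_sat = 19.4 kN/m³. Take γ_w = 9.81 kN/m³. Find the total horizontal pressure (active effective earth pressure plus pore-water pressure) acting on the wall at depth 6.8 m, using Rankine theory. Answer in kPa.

56.3 kPa

K_a = (1 − sin φ)/(1 + sin φ) = 0.2756.
γ' = 19.4 − 9.81 = 9.590 kN/m³.
Effective vertical stress at 6.8 m: σ'_v = 18.8×3.9 + 9.590×2.90 = 101.1 kPa.
σ'_h = K_a σ'_v = 0.2756 × 101.1 = 27.88 kPa; u = γ_w × 2.90 = 28.45 kPa.
Total σ_h = 27.88 + 28.45 = 56.32 kPa.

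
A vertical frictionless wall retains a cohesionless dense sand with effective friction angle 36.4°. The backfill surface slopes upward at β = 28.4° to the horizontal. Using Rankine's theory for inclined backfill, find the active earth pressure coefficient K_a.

K_a = cos β · (cos β − √(cos²β − cos²φ)) / (cos β + √(cos²β − cos²φ)).
cos β = 0.8796, cos φ = 0.8049, √(cos²β − cos²φ) = 0.3549.
K_a = 0.8796 × (0.8796 − 0.3549)/(0.8796 + 0.3549) = 0.3739.

0.374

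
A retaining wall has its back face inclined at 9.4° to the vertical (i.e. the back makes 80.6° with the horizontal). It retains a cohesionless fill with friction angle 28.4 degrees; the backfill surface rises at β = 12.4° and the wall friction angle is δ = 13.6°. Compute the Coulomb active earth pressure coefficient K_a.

0.476

K_a = sin²(α+φ) / [sin²α · sin(α−δ) · (1 + √{sin(φ+δ)sin(φ−β) / (sin(α−δ)sin(α+β))})²].
With α = 80.6°, φ = 28.4°, δ = 13.6°, β = 12.4°: K_a = 0.4760.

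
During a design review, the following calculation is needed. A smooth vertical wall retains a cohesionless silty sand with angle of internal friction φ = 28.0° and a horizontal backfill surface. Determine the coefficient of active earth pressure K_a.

0.361

K_a = (1 − sin φ)/(1 + sin φ) = (1 − sin 28.0°)/(1 + sin 28.0°) = 0.3610.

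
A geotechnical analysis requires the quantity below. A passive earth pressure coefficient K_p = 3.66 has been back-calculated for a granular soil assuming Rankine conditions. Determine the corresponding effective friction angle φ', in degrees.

K_p = (1+sin φ)/(1−sin φ) ⇒ sin φ = (K_p − 1)/(K_p + 1) = 0.5708.
φ = arcsin(0.5708) = 34.81°.

34.8°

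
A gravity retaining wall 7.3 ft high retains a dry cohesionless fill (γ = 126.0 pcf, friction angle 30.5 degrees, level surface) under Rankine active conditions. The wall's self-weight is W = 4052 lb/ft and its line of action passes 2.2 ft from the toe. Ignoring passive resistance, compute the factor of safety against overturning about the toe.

3.34

K_a = tan²(45° − 30.5°/2) = 0.3267.
P_a = ½K_aγH² = 0.5×0.3267×126.0×7.3² = 1097 lb/ft, acting at H/3 = 2.433 ft above the base.
Overturning moment M_o = P_a × H/3 = 1097 × 2.433 = 2669.
Resisting moment M_r = W × 2.2 = 4052 × 2.2 = 8914.
FS_overturning = M_r/M_o = 8914/2669 = 3.340.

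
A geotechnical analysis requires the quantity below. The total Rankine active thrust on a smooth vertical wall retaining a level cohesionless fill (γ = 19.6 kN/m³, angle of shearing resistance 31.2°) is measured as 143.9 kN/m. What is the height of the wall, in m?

K_a = 0.3175. P_a = ½ K_a γ H² ⇒ H = √(2P_a/(K_a γ)).
H = √(2×143.9/(0.3175×19.6)) = 6.801 m.

6.80 m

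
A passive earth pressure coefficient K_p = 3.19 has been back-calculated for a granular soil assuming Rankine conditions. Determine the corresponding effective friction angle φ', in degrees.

K_p = (1+sin φ)/(1−sin φ) ⇒ sin φ = (K_p − 1)/(K_p + 1) = 0.5227.
φ = arcsin(0.5227) = 31.51°.

31.5°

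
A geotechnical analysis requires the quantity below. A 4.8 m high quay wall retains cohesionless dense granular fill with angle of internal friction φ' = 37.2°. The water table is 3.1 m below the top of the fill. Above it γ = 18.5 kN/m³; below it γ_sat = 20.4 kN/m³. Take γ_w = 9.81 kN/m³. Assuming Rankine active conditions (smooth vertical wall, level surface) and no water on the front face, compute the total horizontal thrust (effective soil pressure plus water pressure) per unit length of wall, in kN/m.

63.9 kN/m

K_a = tan²(45° − φ/2) = 0.2464.
γ' = 20.4 − 9.81 = 10.59 kN/m³. Depth below WT = 1.7 m.
σ'_h at WT = K_a γ d_w = 14.13 kPa; at base = 14.13 + K_a γ' × 1.7 = 18.57 kPa.
P₁ (0–3.1 m) = ½×14.13×3.1 = 21.90. P₂ (3.1–4.8 m) = ½(14.13+18.57)×1.7 = 27.80.
P_w = ½ γ_w h₂² = 0.5×9.81×1.7² = 14.18. Total = 21.90+27.80+14.18 = 63.88 kN/m.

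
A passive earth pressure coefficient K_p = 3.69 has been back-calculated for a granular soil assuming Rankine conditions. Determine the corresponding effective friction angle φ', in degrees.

K_p = (1+sin φ)/(1−sin φ) ⇒ sin φ = (K_p − 1)/(K_p + 1) = 0.5736.
φ = arcsin(0.5736) = 35.00°.

35.0°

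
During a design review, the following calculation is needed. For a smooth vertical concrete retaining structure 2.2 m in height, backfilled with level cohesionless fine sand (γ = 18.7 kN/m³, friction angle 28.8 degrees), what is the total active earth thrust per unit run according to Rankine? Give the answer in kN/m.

K_a = tan²(45° − φ/2) = 0.3498.
P_a = ½ K_a γ H² = 0.5 × 0.3498 × 18.7 × 2.2² = 15.83 kN/m.

15.8 kN/m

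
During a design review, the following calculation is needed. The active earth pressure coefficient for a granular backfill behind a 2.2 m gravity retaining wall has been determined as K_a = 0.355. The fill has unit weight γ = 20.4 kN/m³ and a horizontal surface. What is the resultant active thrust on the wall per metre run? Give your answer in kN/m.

17.5 kN/m

P = ½ K_a γ H² = 0.5 × 0.355 × 20.4 × 2.2² = 17.53 kN/m.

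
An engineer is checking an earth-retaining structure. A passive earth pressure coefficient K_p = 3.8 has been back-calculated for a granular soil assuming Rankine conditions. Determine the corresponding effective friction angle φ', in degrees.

35.7°

K_p = (1+sin φ)/(1−sin φ) ⇒ sin φ = (K_p − 1)/(K_p + 1) = 0.5833.
φ = arcsin(0.5833) = 35.69°.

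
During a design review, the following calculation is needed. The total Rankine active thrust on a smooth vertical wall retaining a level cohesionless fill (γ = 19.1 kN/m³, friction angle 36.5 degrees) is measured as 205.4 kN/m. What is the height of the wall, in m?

K_a = 0.2541. P_a = ½ K_a γ H² ⇒ H = √(2P_a/(K_a γ)).
H = √(2×205.4/(0.2541×19.1)) = 9.201 m.

9.20 m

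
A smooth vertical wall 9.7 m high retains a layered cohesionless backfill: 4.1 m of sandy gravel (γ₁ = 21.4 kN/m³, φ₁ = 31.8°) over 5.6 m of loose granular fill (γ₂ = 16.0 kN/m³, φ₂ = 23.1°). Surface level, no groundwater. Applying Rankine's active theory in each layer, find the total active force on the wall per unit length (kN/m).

K_a1 = tan²(45°−31.8°/2) = 0.3098; K_a2 = tan²(45°−23.1°/2) = 0.4364.
Layer 1: σ at base = K_a1 γ₁ h₁ = 27.18 kPa; P₁ = ½×27.18×4.1 = 55.72.
Layer 2: σ_v at top = γ₁h₁ = 87.74; σ_h top = K_a2×87.74 = 38.29; σ_h base = K_a2×(87.74+16.0×5.6) = 77.40.
P₂ = ½(38.29+77.40)×5.6 = 323.9. Total P_a = 55.72+323.9 = 379.7 kN/m.

380 kN/m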